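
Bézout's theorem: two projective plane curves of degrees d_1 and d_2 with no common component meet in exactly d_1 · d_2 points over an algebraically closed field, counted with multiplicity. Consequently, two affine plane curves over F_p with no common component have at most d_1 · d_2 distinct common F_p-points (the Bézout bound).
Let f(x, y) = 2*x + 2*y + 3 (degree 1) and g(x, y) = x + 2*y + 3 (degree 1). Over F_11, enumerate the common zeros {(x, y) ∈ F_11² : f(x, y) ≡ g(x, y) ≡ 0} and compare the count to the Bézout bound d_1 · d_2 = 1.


Common zeros: {(0, 4)}; count = 1; Bézout bound = 1.

deg(f) = 1, deg(g) = 1, so Bézout bound = 1.
Scan x ∈ F_11. For each x, list the y ∈ F_11 with f(x, y) ≡ 0 and those with g(x, y) ≡ 0 (mod 11); the common zeros in that column are the intersection.
  x = 0: f ≡ 0 at y ∈ {4}; g ≡ 0 at y ∈ {4}; common: {4}.
  x = 1: f ≡ 0 at y ∈ {3}; g ≡ 0 at y ∈ {9}; common: ∅.
  x = 2: f ≡ 0 at y ∈ {2}; g ≡ 0 at y ∈ {3}; common: ∅.
  x = 3: f ≡ 0 at y ∈ {1}; g ≡ 0 at y ∈ {8}; common: ∅.
  x = 4: f ≡ 0 at y ∈ {0}; g ≡ 0 at y ∈ {2}; common: ∅.
  x = 5: f ≡ 0 at y ∈ {10}; g ≡ 0 at y ∈ {7}; common: ∅.
  x = 6: f ≡ 0 at y ∈ {9}; g ≡ 0 at y ∈ {1}; common: ∅.
  x = 7: f ≡ 0 at y ∈ {8}; g ≡ 0 at y ∈ {6}; common: ∅.
  x = 8: f ≡ 0 at y ∈ {7}; g ≡ 0 at y ∈ {0}; common: ∅.
  x = 9: f ≡ 0 at y ∈ {6}; g ≡ 0 at y ∈ {5}; common: ∅.
  x = 10: f ≡ 0 at y ∈ {5}; g ≡ 0 at y ∈ {10}; common: ∅.
Collecting: common zeros = {(0, 4)}, so the count is 1.
Comparison with the Bézout bound: 1 ≤ 1 = deg(f)·deg(g), as expected for curves with no common component (the bound is attained).


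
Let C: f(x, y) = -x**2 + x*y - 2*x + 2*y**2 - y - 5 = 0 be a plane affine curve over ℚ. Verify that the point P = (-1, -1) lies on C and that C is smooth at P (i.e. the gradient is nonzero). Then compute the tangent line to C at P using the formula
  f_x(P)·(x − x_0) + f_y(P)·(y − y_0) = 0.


Tangent line at P: -x - 6*y - 7 = 0.

Step 1: f(-1, -1) = 0, so P lies on C.
Step 2: partial derivatives
  f_x(x, y) = -2*x + y - 2, f_y(x, y) = x + 4*y - 1.
  f_x(P) = -1, f_y(P) = -6 (gradient nonzero, so P is smooth).
Step 3: tangent line at P: -1·(x − -1) + -6·(y − -1) = 0.
Expanding: -x - 6*y - 7 = 0.


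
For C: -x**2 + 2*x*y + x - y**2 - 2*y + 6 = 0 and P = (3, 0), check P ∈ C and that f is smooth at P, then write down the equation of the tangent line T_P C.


Tangent line at P: -5*x + 4*y + 15 = 0.

Step 1: f(3, 0) = 0, so P lies on C.
Step 2: partial derivatives
  f_x(x, y) = -2*x + 2*y + 1, f_y(x, y) = 2*x - 2*y - 2.
  f_x(P) = -5, f_y(P) = 4 (gradient nonzero, so P is smooth).
Step 3: tangent line at P: -5·(x − 3) + 4·(y − 0) = 0.
Expanding: -5*x + 4*y + 15 = 0.


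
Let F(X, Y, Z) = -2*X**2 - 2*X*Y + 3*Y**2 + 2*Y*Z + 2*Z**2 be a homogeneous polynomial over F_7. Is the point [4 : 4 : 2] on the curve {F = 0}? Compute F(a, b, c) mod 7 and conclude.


F(4,4,2) ≡ 1 (mod 7); P is NOT on the curve.

Evaluate F(4, 4, 2) term-by-term (mod 7).
  -2*X**2 ↦ -2·16·1·1 = -32
  -2*X*Y ↦ -2·4·4·1 = -32
  3*Y**2 ↦ 3·1·16·1 = 48
  2*Y*Z ↦ 2·1·4·2 = 16
  2*Z**2 ↦ 2·1·1·4 = 8
Sum: F(4, 4, 2) = (-32) + (-32) + (48) + (16) + (8) = 8.
Reducing mod 7: 8 ≡ 1 (mod 7).
Since F(a, b, c) ≡ 1 ≠ 0 (mod 7), P does NOT lie on the curve.


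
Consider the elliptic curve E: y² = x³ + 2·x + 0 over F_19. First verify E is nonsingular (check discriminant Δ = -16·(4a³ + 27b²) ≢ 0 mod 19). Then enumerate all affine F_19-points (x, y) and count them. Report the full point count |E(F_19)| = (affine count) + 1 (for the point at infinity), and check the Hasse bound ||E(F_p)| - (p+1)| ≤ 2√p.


Affine points = {(0, 0), (6, 0), (9, 5), (9, 14), (11, 2), (11, 17), (12, 2), (12, 17), (13, 0), (14, 6), (14, 13), (15, 2), (15, 17), (16, 9), (16, 10), (17, 8), (17, 11), (18, 4), (18, 15)}; affine count = 19; |E(F_19)| = 20.

Discriminant check: Δ ∝ 4a³ + 27b² = 4·2³ + 27·0² = 4·8 + 27·0 ≡ 13 (mod 19). Nonzero ⇒ E is nonsingular.
For each x ∈ F_19, compute rhs = x³ + 2·x + 0 mod 19, then count y ∈ F_19 with y² ≡ rhs.
  x = 0: rhs = 0, matching y values: 0 (1 points).
  x = 1: rhs = 3, matching y values: none (0 points).
  x = 2: rhs = 12, matching y values: none (0 points).
  x = 3: rhs = 14, matching y values: none (0 points).
  x = 4: rhs = 15, matching y values: none (0 points).
  x = 5: rhs = 2, matching y values: none (0 points).
  x = 6: rhs = 0, matching y values: 0 (1 points).
  x = 7: rhs = 15, matching y values: none (0 points).
  x = 8: rhs = 15, matching y values: none (0 points).
  x = 9: rhs = 6, matching y values: 5, 14 (2 points).
  x = 10: rhs = 13, matching y values: none (0 points).
  x = 11: rhs = 4, matching y values: 2, 17 (2 points).
  x = 12: rhs = 4, matching y values: 2, 17 (2 points).
  x = 13: rhs = 0, matching y values: 0 (1 points).
  x = 14: rhs = 17, matching y values: 6, 13 (2 points).
  x = 15: rhs = 4, matching y values: 2, 17 (2 points).
  x = 16: rhs = 5, matching y values: 9, 10 (2 points).
  x = 17: rhs = 7, matching y values: 8, 11 (2 points).
  x = 18: rhs = 16, matching y values: 4, 15 (2 points).
Total affine count: 19.
Full point count |E(F_19)| = 19 + 1 = 20.
Hasse bound: |20 − (19+1)| = |0| = 0 ≤ 2√19 ≈ 8.7178 ✓.


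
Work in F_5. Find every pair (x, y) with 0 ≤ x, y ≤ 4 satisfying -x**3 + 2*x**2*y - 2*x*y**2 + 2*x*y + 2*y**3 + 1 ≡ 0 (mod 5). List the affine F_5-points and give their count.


Affine F_5-points: {(0, 3), (1, 0), (2, 4)}; count = 3.

For each of the 25 pairs (x, y) ∈ F_5², evaluate f(x, y) mod 5. Record the zeros.
  x = 0: [0↦1, 1↦3, 2↦2, 3↦0, 4↦4]  zeros at y ∈ {3}
  x = 1: [0↦0, 1↦4, 2↦1, 3↦3, 4↦2]  zeros at y ∈ {0}
  x = 2: [0↦3, 1↦3, 2↦2, 3↦2, 4↦0]  zeros at y ∈ {4}
  x = 3: [0↦4, 1↦4, 2↦4, 3↦1, 4↦2]  zeros at y ∈ ∅
  x = 4: [0↦2, 1↦1, 2↦1, 3↦4, 4↦2]  zeros at y ∈ ∅
Collecting zeros: affine points = {(0, 3), (1, 0), (2, 4)}.
Total count |C(F_5)_aff| = 3.


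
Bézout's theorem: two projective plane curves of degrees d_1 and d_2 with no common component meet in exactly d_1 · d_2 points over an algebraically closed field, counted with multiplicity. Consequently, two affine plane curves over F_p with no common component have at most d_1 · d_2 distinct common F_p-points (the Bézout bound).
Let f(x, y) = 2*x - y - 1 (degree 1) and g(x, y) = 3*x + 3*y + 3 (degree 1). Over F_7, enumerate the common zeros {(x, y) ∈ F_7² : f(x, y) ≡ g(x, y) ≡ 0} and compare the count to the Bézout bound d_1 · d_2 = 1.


Common zeros: {(0, 6)}; count = 1; Bézout bound = 1.

deg(f) = 1, deg(g) = 1, so Bézout bound = 1.
Scan x ∈ F_7. For each x, list the y ∈ F_7 with f(x, y) ≡ 0 and those with g(x, y) ≡ 0 (mod 7); the common zeros in that column are the intersection.
  x = 0: f ≡ 0 at y ∈ {6}; g ≡ 0 at y ∈ {6}; common: {6}.
  x = 1: f ≡ 0 at y ∈ {1}; g ≡ 0 at y ∈ {5}; common: ∅.
  x = 2: f ≡ 0 at y ∈ {3}; g ≡ 0 at y ∈ {4}; common: ∅.
  x = 3: f ≡ 0 at y ∈ {5}; g ≡ 0 at y ∈ {3}; common: ∅.
  x = 4: f ≡ 0 at y ∈ {0}; g ≡ 0 at y ∈ {2}; common: ∅.
  x = 5: f ≡ 0 at y ∈ {2}; g ≡ 0 at y ∈ {1}; common: ∅.
  x = 6: f ≡ 0 at y ∈ {4}; g ≡ 0 at y ∈ {0}; common: ∅.
Collecting: common zeros = {(0, 6)}, so the count is 1.
Comparison with the Bézout bound: 1 ≤ 1 = deg(f)·deg(g), as expected for curves with no common component (the bound is attained).


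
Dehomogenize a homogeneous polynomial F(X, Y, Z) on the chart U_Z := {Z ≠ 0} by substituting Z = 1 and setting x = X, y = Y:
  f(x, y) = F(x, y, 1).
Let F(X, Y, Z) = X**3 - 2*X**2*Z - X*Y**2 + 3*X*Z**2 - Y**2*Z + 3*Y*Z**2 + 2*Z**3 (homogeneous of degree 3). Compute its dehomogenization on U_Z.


f(x, y) = x**3 - 2*x**2 - x*y**2 + 3*x - y**2 + 3*y + 2

On U_Z we set Z = 1. Each monomial c·X^i·Y^j·Z^k in F becomes c·x^i·y^j·1^k = c·x^i·y^j.
Substituting Z = 1: F(X, Y, 1) = x**3 - 2*x**2 - x*y**2 + 3*x - y**2 + 3*y + 2.
Note: deg(f) ≤ deg(F) = 3; strict inequality happens when F is divisible by Z (lost terms).


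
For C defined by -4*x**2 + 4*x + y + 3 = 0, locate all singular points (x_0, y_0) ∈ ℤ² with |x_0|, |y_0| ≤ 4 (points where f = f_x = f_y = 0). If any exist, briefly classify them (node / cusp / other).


No singular points in the scanned grid; C is smooth there.

Compute partial derivatives:
  f_x = 4 - 8*x.
  f_y = 1.
f_y = 1 is a nonzero constant, so f_y never vanishes: no point (x, y) can satisfy f = f_x = f_y = 0. In particular no (x, y) ∈ {−4, ..., 4}² is singular; the curve is smooth.


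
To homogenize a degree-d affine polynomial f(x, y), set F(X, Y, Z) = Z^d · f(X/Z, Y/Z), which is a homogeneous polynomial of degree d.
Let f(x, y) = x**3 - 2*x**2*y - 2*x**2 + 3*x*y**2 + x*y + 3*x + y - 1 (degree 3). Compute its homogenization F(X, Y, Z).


F(X, Y, Z) = X**3 - 2*X**2*Y - 2*X**2*Z + 3*X*Y**2 + X*Y*Z + 3*X*Z**2 + Y*Z**2 - Z**3

deg(f) = 3.
Substitute x = X/Z, y = Y/Z into f, then multiply by Z^3.
  monomial 1·x^3·y^0 ↦ 1·X^3·Y^0·Z^0.
  monomial -2·x^2·y^1 ↦ -2·X^2·Y^1·Z^0.
  monomial -2·x^2·y^0 ↦ -2·X^2·Y^0·Z^1.
  monomial 3·x^1·y^2 ↦ 3·X^1·Y^2·Z^0.
  monomial 1·x^1·y^1 ↦ 1·X^1·Y^1·Z^1.
  monomial 3·x^1·y^0 ↦ 3·X^1·Y^0·Z^2.
  monomial 1·x^0·y^1 ↦ 1·X^0·Y^1·Z^2.
  monomial -1·x^0·y^0 ↦ -1·X^0·Y^0·Z^3.
Collecting: F(X, Y, Z) = X**3 - 2*X**2*Y - 2*X**2*Z + 3*X*Y**2 + X*Y*Z + 3*X*Z**2 + Y*Z**2 - Z**3.


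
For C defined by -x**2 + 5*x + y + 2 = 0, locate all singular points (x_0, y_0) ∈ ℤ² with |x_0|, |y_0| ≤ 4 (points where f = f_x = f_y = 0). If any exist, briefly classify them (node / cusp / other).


No singular points in the scanned grid; C is smooth there.

Compute partial derivatives:
  f_x = 5 - 2*x.
  f_y = 1.
f_y = 1 is a nonzero constant, so f_y never vanishes: no point (x, y) can satisfy f = f_x = f_y = 0. In particular no (x, y) ∈ {−4, ..., 4}² is singular; the curve is smooth.


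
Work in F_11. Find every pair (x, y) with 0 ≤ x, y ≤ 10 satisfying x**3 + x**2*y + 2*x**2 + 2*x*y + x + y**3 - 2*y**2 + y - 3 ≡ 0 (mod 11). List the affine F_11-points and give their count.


Affine F_11-points: {(0, 4), (0, 5), (1, 3), (2, 2), (3, 2), (4, 1), (4, 5), (4, 7), (6, 8), (8, 4), (8, 10), (10, 7)}; count = 12.

For each of the 121 pairs (x, y) ∈ F_11², evaluate f(x, y) mod 11. Record the zeros.
  x = 0: [0↦8, 1↦8, 2↦10, 3↦9, 4↦0, 5↦0, 6↦4, 7↦7, 8↦4, 9↦1, 10↦4]  zeros at y ∈ {4, 5}
  x = 1: [0↦1, 1↦4, 2↦9, 3↦0, 4↦5, 5↦8, 6↦4, 7↦10, 8↦10, 9↦10, 10↦5]  zeros at y ∈ {3}
  x = 2: [0↦4, 1↦1, 2↦0, 3↦7, 4↦6, 5↦3, 6↦4, 7↦4, 8↦9, 9↦3, 10↦3]  zeros at y ∈ {2}
  x = 3: [0↦1, 1↦5, 2↦0, 3↦3, 4↦9, 5↦2, 6↦10, 7↦6, 8↦7, 9↦8, 10↦4]  zeros at y ∈ {2}
  x = 4: [0↦9, 1↦0, 2↦4, 3↦5, 4↦9, 5↦0, 6↦6, 7↦0, 8↦10, 9↦9, 10↦3]  zeros at y ∈ {1, 5, 7}
  x = 5: [0↦1, 1↦3, 2↦7, 3↦8, 4↦1, 5↦3, 6↦9, 7↦3, 8↦2, 9↦1, 10↦6]  zeros at y ∈ ∅
  x = 6: [0↦5, 1↦9, 2↦4, 3↦7, 4↦2, 5↦6, 6↦3, 7↦10, 8↦0, 9↦1, 10↦8]  zeros at y ∈ {8}
  x = 7: [0↦5, 1↦2, 2↦1, 3↦8, 4↦7, 5↦4, 6↦5, 7↦5, 8↦10, 9↦4, 10↦4]  zeros at y ∈ ∅
  x = 8: [0↦7, 1↦10, 2↦4, 3↦6, 4↦0, 5↦3, 6↦10, 7↦5, 8↦5, 9↦5, 10↦0]  zeros at y ∈ {4, 10}
  x = 9: [0↦6, 1↦6, 2↦8, 3↦7, 4↦9, 5↦9, 6↦2, 7↦5, 8↦2, 9↦10, 10↦2]  zeros at y ∈ ∅
  x = 10: [0↦8, 1↦7, 2↦8, 3↦6, 4↦7, 5↦6, 6↦9, 7↦0, 8↦7, 9↦3, 10↦5]  zeros at y ∈ {7}
Collecting zeros: affine points = {(0, 4), (0, 5), (1, 3), (2, 2), (3, 2), (4, 1), (4, 5), (4, 7), (6, 8), (8, 4), (8, 10), (10, 7)}.
Total count |C(F_11)_aff| = 12.


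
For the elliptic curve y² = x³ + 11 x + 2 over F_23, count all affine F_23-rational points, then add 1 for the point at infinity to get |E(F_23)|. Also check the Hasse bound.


Affine points = {(0, 5), (0, 18), (2, 3), (2, 20), (3, 4), (3, 19), (4, 8), (4, 15), (6, 10), (6, 13), (7, 10), (7, 13), (8, 2), (8, 21), (9, 5), (9, 18), (10, 10), (10, 13), (14, 5), (14, 18), (15, 0), (18, 11), (18, 12), (19, 3), (19, 20), (21, 8), (21, 15), (22, 6), (22, 17)}; affine count = 29; |E(F_23)| = 30.

Discriminant check: Δ ∝ 4a³ + 27b² = 4·11³ + 27·2² = 4·1331 + 27·4 ≡ 4 (mod 23). Nonzero ⇒ E is nonsingular.
For each x ∈ F_23, compute rhs = x³ + 11·x + 2 mod 23, then count y ∈ F_23 with y² ≡ rhs.
  x = 0: rhs = 2, matching y values: 5, 18 (2 points).
  x = 1: rhs = 14, matching y values: none (0 points).
  x = 2: rhs = 9, matching y values: 3, 20 (2 points).
  x = 3: rhs = 16, matching y values: 4, 19 (2 points).
  x = 4: rhs = 18, matching y values: 8, 15 (2 points).
  x = 5: rhs = 21, matching y values: none (0 points).
  x = 6: rhs = 8, matching y values: 10, 13 (2 points).
  x = 7: rhs = 8, matching y values: 10, 13 (2 points).
  x = 8: rhs = 4, matching y values: 2, 21 (2 points).
  x = 9: rhs = 2, matching y values: 5, 18 (2 points).
  x = 10: rhs = 8, matching y values: 10, 13 (2 points).
  x = 11: rhs = 5, matching y values: none (0 points).
  x = 12: rhs = 22, matching y values: none (0 points).
  x = 13: rhs = 19, matching y values: none (0 points).
  x = 14: rhs = 2, matching y values: 5, 18 (2 points).
  x = 15: rhs = 0, matching y values: 0 (1 points).
  x = 16: rhs = 19, matching y values: none (0 points).
  x = 17: rhs = 19, matching y values: none (0 points).
  x = 18: rhs = 6, matching y values: 11, 12 (2 points).
  x = 19: rhs = 9, matching y values: 3, 20 (2 points).
  x = 20: rhs = 11, matching y values: none (0 points).
  x = 21: rhs = 18, matching y values: 8, 15 (2 points).
  x = 22: rhs = 13, matching y values: 6, 17 (2 points).
Total affine count: 29.
Full point count |E(F_23)| = 29 + 1 = 30.
Hasse bound: |30 − (23+1)| = |6| = 6 ≤ 2√23 ≈ 9.5917 ✓.


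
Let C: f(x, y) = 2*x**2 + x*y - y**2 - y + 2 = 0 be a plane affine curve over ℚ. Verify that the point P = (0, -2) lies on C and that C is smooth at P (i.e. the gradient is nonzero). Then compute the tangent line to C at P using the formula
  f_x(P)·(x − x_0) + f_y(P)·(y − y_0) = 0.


Tangent line at P: -2*x + 3*y + 6 = 0.

Step 1: f(0, -2) = 0, so P lies on C.
Step 2: partial derivatives
  f_x(x, y) = 4*x + y, f_y(x, y) = x - 2*y - 1.
  f_x(P) = -2, f_y(P) = 3 (gradient nonzero, so P is smooth).
Step 3: tangent line at P: -2·(x − 0) + 3·(y − -2) = 0.
Expanding: -2*x + 3*y + 6 = 0.


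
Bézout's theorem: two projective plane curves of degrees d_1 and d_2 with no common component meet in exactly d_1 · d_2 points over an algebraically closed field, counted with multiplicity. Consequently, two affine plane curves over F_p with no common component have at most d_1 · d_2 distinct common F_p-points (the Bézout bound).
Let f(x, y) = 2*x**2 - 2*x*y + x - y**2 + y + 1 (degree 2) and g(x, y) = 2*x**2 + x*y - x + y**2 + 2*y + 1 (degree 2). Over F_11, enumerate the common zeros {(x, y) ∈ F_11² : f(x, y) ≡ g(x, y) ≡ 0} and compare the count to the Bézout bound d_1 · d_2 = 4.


Common zeros: {(8, 1)}; count = 1; Bézout bound = 4.

deg(f) = 2, deg(g) = 2, so Bézout bound = 4.
Scan x ∈ F_11. For each x, list the y ∈ F_11 with f(x, y) ≡ 0 and those with g(x, y) ≡ 0 (mod 11); the common zeros in that column are the intersection.
  x = 0: f ≡ 0 at y ∈ {4, 8}; g ≡ 0 at y ∈ {10}; common: ∅.
  x = 1: f ≡ 0 at y ∈ ∅; g ≡ 0 at y ∈ {9, 10}; common: ∅.
  x = 2: f ≡ 0 at y ∈ {0, 8}; g ≡ 0 at y ∈ ∅; common: ∅.
  x = 3: f ≡ 0 at y ∈ {0, 6}; g ≡ 0 at y ∈ {1, 5}; common: ∅.
  x = 4: f ≡ 0 at y ∈ ∅; g ≡ 0 at y ∈ ∅; common: ∅.
  x = 5: f ≡ 0 at y ∈ ∅; g ≡ 0 at y ∈ ∅; common: ∅.
  x = 6: f ≡ 0 at y ∈ ∅; g ≡ 0 at y ∈ {5, 9}; common: ∅.
  x = 7: f ≡ 0 at y ∈ ∅; g ≡ 0 at y ∈ ∅; common: ∅.
  x = 8: f ≡ 0 at y ∈ {1, 6}; g ≡ 0 at y ∈ {0, 1}; common: {1}.
  x = 9: f ≡ 0 at y ∈ {1, 4}; g ≡ 0 at y ∈ {0}; common: ∅.
  x = 10: f ≡ 0 at y ∈ ∅; g ≡ 0 at y ∈ ∅; common: ∅.
Collecting: common zeros = {(8, 1)}, so the count is 1.
Comparison with the Bézout bound: 1 ≤ 4 = deg(f)·deg(g), as expected for curves with no common component (the affine F_11-count falls short of the bound because intersections may lie at infinity, over extension fields, or carry multiplicity).


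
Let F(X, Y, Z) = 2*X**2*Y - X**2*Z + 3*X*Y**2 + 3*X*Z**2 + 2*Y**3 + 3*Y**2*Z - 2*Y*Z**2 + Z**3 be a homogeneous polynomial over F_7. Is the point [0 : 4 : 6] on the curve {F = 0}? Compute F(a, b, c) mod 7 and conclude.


F(0,4,6) ≡ 1 (mod 7); P is NOT on the curve.

Evaluate F(0, 4, 6) term-by-term (mod 7).
  2*X**2*Y ↦ 2·0·4·1 = 0
  -X**2*Z ↦ -1·0·1·6 = 0
  3*X*Y**2 ↦ 3·0·16·1 = 0
  3*X*Z**2 ↦ 3·0·1·36 = 0
  2*Y**3 ↦ 2·1·64·1 = 128
  3*Y**2*Z ↦ 3·1·16·6 = 288
  -2*Y*Z**2 ↦ -2·1·4·36 = -288
  Z**3 ↦ 1·1·1·216 = 216
Sum: F(0, 4, 6) = (0) + (0) + (0) + (0) + (128) + (288) + (-288) + (216) = 344.
Reducing mod 7: 344 ≡ 1 (mod 7).
Since F(a, b, c) ≡ 1 ≠ 0 (mod 7), P does NOT lie on the curve.


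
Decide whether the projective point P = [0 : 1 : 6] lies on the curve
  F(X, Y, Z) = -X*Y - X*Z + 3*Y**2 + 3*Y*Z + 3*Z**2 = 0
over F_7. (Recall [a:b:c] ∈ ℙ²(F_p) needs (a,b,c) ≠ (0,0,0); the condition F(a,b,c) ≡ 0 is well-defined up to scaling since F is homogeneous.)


F(0,1,6) ≡ 3 (mod 7); P is NOT on the curve.

Evaluate F(0, 1, 6) term-by-term (mod 7).
  -X*Y ↦ -1·0·1·1 = 0
  -X*Z ↦ -1·0·1·6 = 0
  3*Y**2 ↦ 3·1·1·1 = 3
  3*Y*Z ↦ 3·1·1·6 = 18
  3*Z**2 ↦ 3·1·1·36 = 108
Sum: F(0, 1, 6) = (0) + (0) + (3) + (18) + (108) = 129.
Reducing mod 7: 129 ≡ 3 (mod 7).
Since F(a, b, c) ≡ 3 ≠ 0 (mod 7), P does NOT lie on the curve.


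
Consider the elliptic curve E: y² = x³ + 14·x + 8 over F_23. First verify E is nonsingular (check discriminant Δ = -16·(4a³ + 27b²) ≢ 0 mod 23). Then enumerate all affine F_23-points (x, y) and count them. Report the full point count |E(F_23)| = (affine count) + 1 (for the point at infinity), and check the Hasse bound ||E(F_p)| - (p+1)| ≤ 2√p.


Affine points = {(0, 10), (0, 13), (1, 0), (3, 10), (3, 13), (4, 6), (4, 17), (6, 3), (6, 20), (7, 9), (7, 14), (9, 9), (9, 14), (12, 8), (12, 15), (13, 8), (13, 15), (14, 2), (14, 21), (16, 2), (16, 21), (19, 7), (19, 16), (20, 10), (20, 13), (21, 8), (21, 15), (22, 4), (22, 19)}; affine count = 29; |E(F_23)| = 30.

Discriminant check: Δ ∝ 4a³ + 27b² = 4·14³ + 27·8² = 4·2744 + 27·64 ≡ 8 (mod 23). Nonzero ⇒ E is nonsingular.
For each x ∈ F_23, compute rhs = x³ + 14·x + 8 mod 23, then count y ∈ F_23 with y² ≡ rhs.
  x = 0: rhs = 8, matching y values: 10, 13 (2 points).
  x = 1: rhs = 0, matching y values: 0 (1 points).
  x = 2: rhs = 21, matching y values: none (0 points).
  x = 3: rhs = 8, matching y values: 10, 13 (2 points).
  x = 4: rhs = 13, matching y values: 6, 17 (2 points).
  x = 5: rhs = 19, matching y values: none (0 points).
  x = 6: rhs = 9, matching y values: 3, 20 (2 points).
  x = 7: rhs = 12, matching y values: 9, 14 (2 points).
  x = 8: rhs = 11, matching y values: none (0 points).
  x = 9: rhs = 12, matching y values: 9, 14 (2 points).
  x = 10: rhs = 21, matching y values: none (0 points).
  x = 11: rhs = 21, matching y values: none (0 points).
  x = 12: rhs = 18, matching y values: 8, 15 (2 points).
  x = 13: rhs = 18, matching y values: 8, 15 (2 points).
  x = 14: rhs = 4, matching y values: 2, 21 (2 points).
  x = 15: rhs = 5, matching y values: none (0 points).
  x = 16: rhs = 4, matching y values: 2, 21 (2 points).
  x = 17: rhs = 7, matching y values: none (0 points).
  x = 18: rhs = 20, matching y values: none (0 points).
  x = 19: rhs = 3, matching y values: 7, 16 (2 points).
  x = 20: rhs = 8, matching y values: 10, 13 (2 points).
  x = 21: rhs = 18, matching y values: 8, 15 (2 points).
  x = 22: rhs = 16, matching y values: 4, 19 (2 points).
Total affine count: 29.
Full point count |E(F_23)| = 29 + 1 = 30.
Hasse bound: |30 − (23+1)| = |6| = 6 ≤ 2√23 ≈ 9.5917 ✓.


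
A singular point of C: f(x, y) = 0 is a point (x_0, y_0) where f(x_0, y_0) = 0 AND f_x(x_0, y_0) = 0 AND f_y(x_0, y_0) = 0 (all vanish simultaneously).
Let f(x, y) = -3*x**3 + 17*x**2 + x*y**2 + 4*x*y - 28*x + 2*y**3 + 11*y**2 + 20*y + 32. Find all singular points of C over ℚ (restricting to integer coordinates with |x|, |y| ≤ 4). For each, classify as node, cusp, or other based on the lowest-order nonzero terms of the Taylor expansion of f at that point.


Singular points: {(2, -2)}; classification: node.

Compute partial derivatives:
  f_x = -9*x**2 + 34*x + y**2 + 4*y - 28.
  f_y = 2*x*y + 4*x + 6*y**2 + 22*y + 20.
Scan x_0 ∈ {−4, ..., 4}. For each x_0, f_y(x_0, y) is a polynomial in y; find its integer roots y ∈ {−4, ..., 4}, then test f_x and f at those candidates.
  x = -4: f_y(-4, y) = 6*y**2 + 14*y + 4; vanishes at y ∈ {-2}. (-4, -2): f_x = -312 ≠ 0.
  x = -3: f_y(-3, y) = 6*y**2 + 16*y + 8; vanishes at y ∈ {-2}. (-3, -2): f_x = -215 ≠ 0.
  x = -2: f_y(-2, y) = 6*y**2 + 18*y + 12; vanishes at y ∈ {-2, -1}. (-2, -2): f_x = -136 ≠ 0; (-2, -1): f_x = -135 ≠ 0.
  x = -1: f_y(-1, y) = 6*y**2 + 20*y + 16; vanishes at y ∈ {-2}. (-1, -2): f_x = -75 ≠ 0.
  x = 0: f_y(0, y) = 6*y**2 + 22*y + 20; vanishes at y ∈ {-2}. (0, -2): f_x = -32 ≠ 0.
  x = 1: f_y(1, y) = 6*y**2 + 24*y + 24; vanishes at y ∈ {-2}. (1, -2): f_x = -7 ≠ 0.
  x = 2: f_y(2, y) = 6*y**2 + 26*y + 28; vanishes at y ∈ {-2}. (2, -2): f_x = 0, f = 0 — SINGULAR.
  x = 3: f_y(3, y) = 6*y**2 + 28*y + 32; vanishes at y ∈ {-2}. (3, -2): f_x = -11 ≠ 0.
  x = 4: f_y(4, y) = 6*y**2 + 30*y + 36; vanishes at y ∈ {-3, -2}. (4, -3): f_x = -39 ≠ 0; (4, -2): f_x = -40 ≠ 0.
Only singular point on the grid: (2, -2).
Classify: substitute x = 2 + u, y = -2 + v and expand: f = -3*u**3 - u**2 + u*v**2 + 2*v**3 + v**2.
No constant or linear terms (consistent with a singular point). Quadratic part: -u**2 + v**2. Cubic part: -3*u**3 + u*v**2 + 2*v**3.
The quadratic part v**2 - u**2 = (v − u)(v + u) splits into two distinct linear factors, so there are two distinct tangent lines y − -2 = ±(x − 2) — this is a node (ordinary double point).
Classification: node.


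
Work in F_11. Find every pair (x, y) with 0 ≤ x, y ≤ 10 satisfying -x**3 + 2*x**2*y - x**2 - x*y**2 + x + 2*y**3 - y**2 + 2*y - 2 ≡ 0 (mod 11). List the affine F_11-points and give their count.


Affine F_11-points: {(0, 7), (1, 10), (4, 3), (5, 1), (6, 9), (8, 2), (8, 4), (9, 0), (9, 6), (9, 10)}; count = 10.

For each of the 121 pairs (x, y) ∈ F_11², evaluate f(x, y) mod 11. Record the zeros.
  x = 0: [0↦9, 1↦1, 2↦3, 3↦5, 4↦8, 5↦2, 6↦10, 7↦0, 8↦6, 9↦7, 10↦4]  zeros at y ∈ {7}
  x = 1: [0↦8, 1↦1, 2↦2, 3↦1, 4↦10, 5↦8, 6↦7, 7↦8, 8↦1, 9↦9, 10↦0]  zeros at y ∈ {10}
  x = 2: [0↦10, 1↦8, 2↦1, 3↦1, 4↦9, 5↦4, 6↦9, 7↦3, 8↦9, 9↦6, 10↦6]  zeros at y ∈ ∅
  x = 3: [0↦9, 1↦5, 2↦5, 3↦10, 4↦10, 5↦6, 6↦10, 7↦1, 8↦2, 9↦3, 10↦5]  zeros at y ∈ ∅
  x = 4: [0↦10, 1↦8, 2↦8, 3↦0, 4↦7, 5↦8, 6↦4, 7↦7, 8↦7, 9↦5, 10↦2]  zeros at y ∈ {3}
  x = 5: [0↦7, 1↦0, 2↦4, 3↦9, 4↦5, 5↦4, 6↦7, 7↦4, 8↦7, 9↦6, 10↦2]  zeros at y ∈ {1}
  x = 6: [0↦5, 1↦8, 2↦9, 3↦9, 4↦9, 5↦10, 6↦2, 7↦8, 8↦7, 9↦0, 10↦10]  zeros at y ∈ {9}
  x = 7: [0↦9, 1↦4, 2↦6, 3↦5, 4↦2, 5↦9, 6↦5, 7↦2, 8↦1, 9↦3, 10↦9]  zeros at y ∈ ∅
  x = 8: [0↦2, 1↦4, 2↦0, 3↦2, 4↦0, 5↦6, 6↦10, 7↦2, 8↦5, 9↦9, 10↦4]  zeros at y ∈ {2, 4}
  x = 9: [0↦0, 1↦2, 2↦7, 3↦5, 4↦8, 5↦6, 6↦0, 7↦2, 8↦2, 9↦1, 10↦0]  zeros at y ∈ {0, 6, 10}
  x = 10: [0↦8, 1↦3, 2↦10, 3↦8, 4↦9, 5↦3, 6↦2, 7↦7, 8↦8, 9↦6, 10↦2]  zeros at y ∈ ∅
Collecting zeros: affine points = {(0, 7), (1, 10), (4, 3), (5, 1), (6, 9), (8, 2), (8, 4), (9, 0), (9, 6), (9, 10)}.
Total count |C(F_11)_aff| = 10.


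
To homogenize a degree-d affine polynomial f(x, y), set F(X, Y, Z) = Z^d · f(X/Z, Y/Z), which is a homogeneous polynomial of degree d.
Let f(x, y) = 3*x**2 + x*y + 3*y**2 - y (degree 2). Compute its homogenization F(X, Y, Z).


F(X, Y, Z) = 3*X**2 + X*Y + 3*Y**2 - Y*Z

deg(f) = 2.
Substitute x = X/Z, y = Y/Z into f, then multiply by Z^2.
  monomial 3·x^2·y^0 ↦ 3·X^2·Y^0·Z^0.
  monomial 1·x^1·y^1 ↦ 1·X^1·Y^1·Z^0.
  monomial 3·x^0·y^2 ↦ 3·X^0·Y^2·Z^0.
  monomial -1·x^0·y^1 ↦ -1·X^0·Y^1·Z^1.
Collecting: F(X, Y, Z) = 3*X**2 + X*Y + 3*Y**2 - Y*Z.


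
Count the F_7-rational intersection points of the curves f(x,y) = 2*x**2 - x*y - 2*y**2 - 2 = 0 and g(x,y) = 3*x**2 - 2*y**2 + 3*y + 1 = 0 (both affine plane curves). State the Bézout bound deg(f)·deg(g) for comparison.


Common zeros: {(3, 5)}; count = 1; Bézout bound = 4.

deg(f) = 2, deg(g) = 2, so Bézout bound = 4.
Scan x ∈ F_7. For each x, list the y ∈ F_7 with f(x, y) ≡ 0 and those with g(x, y) ≡ 0 (mod 7); the common zeros in that column are the intersection.
  x = 0: f ≡ 0 at y ∈ ∅; g ≡ 0 at y ∈ ∅; common: ∅.
  x = 1: f ≡ 0 at y ∈ {0, 3}; g ≡ 0 at y ∈ ∅; common: ∅.
  x = 2: f ≡ 0 at y ∈ ∅; g ≡ 0 at y ∈ {1, 4}; common: ∅.
  x = 3: f ≡ 0 at y ∈ {4, 5}; g ≡ 0 at y ∈ {0, 5}; common: {5}.
  x = 4: f ≡ 0 at y ∈ {2, 3}; g ≡ 0 at y ∈ {0, 5}; common: ∅.
  x = 5: f ≡ 0 at y ∈ ∅; g ≡ 0 at y ∈ {1, 4}; common: ∅.
  x = 6: f ≡ 0 at y ∈ {0, 4}; g ≡ 0 at y ∈ ∅; common: ∅.
Collecting: common zeros = {(3, 5)}, so the count is 1.
Comparison with the Bézout bound: 1 ≤ 4 = deg(f)·deg(g), as expected for curves with no common component (the affine F_7-count falls short of the bound because intersections may lie at infinity, over extension fields, or carry multiplicity).


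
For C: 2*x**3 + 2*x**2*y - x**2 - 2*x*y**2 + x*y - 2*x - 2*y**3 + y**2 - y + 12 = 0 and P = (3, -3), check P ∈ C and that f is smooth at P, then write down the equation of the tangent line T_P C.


Tangent line at P: -11*x - 4*y + 21 = 0.

Step 1: f(3, -3) = 0, so P lies on C.
Step 2: partial derivatives
  f_x(x, y) = 6*x**2 + 4*x*y - 2*x - 2*y**2 + y - 2, f_y(x, y) = 2*x**2 - 4*x*y + x - 6*y**2 + 2*y - 1.
  f_x(P) = -11, f_y(P) = -4 (gradient nonzero, so P is smooth).
Step 3: tangent line at P: -11·(x − 3) + -4·(y − -3) = 0.
Expanding: -11*x - 4*y + 21 = 0.


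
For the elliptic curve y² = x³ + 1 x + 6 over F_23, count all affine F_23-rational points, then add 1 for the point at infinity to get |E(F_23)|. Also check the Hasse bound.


Affine points = {(0, 11), (0, 12), (1, 10), (1, 13), (2, 4), (2, 19), (3, 6), (3, 17), (9, 10), (9, 13), (10, 2), (10, 21), (13, 10), (13, 13), (14, 2), (14, 21), (16, 1), (16, 22), (22, 2), (22, 21)}; affine count = 20; |E(F_23)| = 21.

Discriminant check: Δ ∝ 4a³ + 27b² = 4·1³ + 27·6² = 4·1 + 27·36 ≡ 10 (mod 23). Nonzero ⇒ E is nonsingular.
For each x ∈ F_23, compute rhs = x³ + 1·x + 6 mod 23, then count y ∈ F_23 with y² ≡ rhs.
  x = 0: rhs = 6, matching y values: 11, 12 (2 points).
  x = 1: rhs = 8, matching y values: 10, 13 (2 points).
  x = 2: rhs = 16, matching y values: 4, 19 (2 points).
  x = 3: rhs = 13, matching y values: 6, 17 (2 points).
  x = 4: rhs = 5, matching y values: none (0 points).
  x = 5: rhs = 21, matching y values: none (0 points).
  x = 6: rhs = 21, matching y values: none (0 points).
  x = 7: rhs = 11, matching y values: none (0 points).
  x = 8: rhs = 20, matching y values: none (0 points).
  x = 9: rhs = 8, matching y values: 10, 13 (2 points).
  x = 10: rhs = 4, matching y values: 2, 21 (2 points).
  x = 11: rhs = 14, matching y values: none (0 points).
  x = 12: rhs = 21, matching y values: none (0 points).
  x = 13: rhs = 8, matching y values: 10, 13 (2 points).
  x = 14: rhs = 4, matching y values: 2, 21 (2 points).
  x = 15: rhs = 15, matching y values: none (0 points).
  x = 16: rhs = 1, matching y values: 1, 22 (2 points).
  x = 17: rhs = 14, matching y values: none (0 points).
  x = 18: rhs = 14, matching y values: none (0 points).
  x = 19: rhs = 7, matching y values: none (0 points).
  x = 20: rhs = 22, matching y values: none (0 points).
  x = 21: rhs = 19, matching y values: none (0 points).
  x = 22: rhs = 4, matching y values: 2, 21 (2 points).
Total affine count: 20.
Full point count |E(F_23)| = 20 + 1 = 21.
Hasse bound: |21 − (23+1)| = |-3| = 3 ≤ 2√23 ≈ 9.5917 ✓.


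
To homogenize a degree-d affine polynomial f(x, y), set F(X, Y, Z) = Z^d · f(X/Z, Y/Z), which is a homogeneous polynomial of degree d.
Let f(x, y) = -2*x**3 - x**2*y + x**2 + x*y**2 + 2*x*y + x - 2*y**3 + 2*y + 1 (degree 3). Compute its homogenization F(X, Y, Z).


F(X, Y, Z) = -2*X**3 - X**2*Y + X**2*Z + X*Y**2 + 2*X*Y*Z + X*Z**2 - 2*Y**3 + 2*Y*Z**2 + Z**3

deg(f) = 3.
Substitute x = X/Z, y = Y/Z into f, then multiply by Z^3.
  monomial -2·x^3·y^0 ↦ -2·X^3·Y^0·Z^0.
  monomial -1·x^2·y^1 ↦ -1·X^2·Y^1·Z^0.
  monomial 1·x^2·y^0 ↦ 1·X^2·Y^0·Z^1.
  monomial 1·x^1·y^2 ↦ 1·X^1·Y^2·Z^0.
  monomial 2·x^1·y^1 ↦ 2·X^1·Y^1·Z^1.
  monomial 1·x^1·y^0 ↦ 1·X^1·Y^0·Z^2.
  monomial -2·x^0·y^3 ↦ -2·X^0·Y^3·Z^0.
  monomial 2·x^0·y^1 ↦ 2·X^0·Y^1·Z^2.
  monomial 1·x^0·y^0 ↦ 1·X^0·Y^0·Z^3.
Collecting: F(X, Y, Z) = -2*X**3 - X**2*Y + X**2*Z + X*Y**2 + 2*X*Y*Z + X*Z**2 - 2*Y**3 + 2*Y*Z**2 + Z**3.


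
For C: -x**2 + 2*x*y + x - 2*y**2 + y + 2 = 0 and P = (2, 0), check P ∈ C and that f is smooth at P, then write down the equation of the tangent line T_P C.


Tangent line at P: -3*x + 5*y + 6 = 0.

Step 1: f(2, 0) = 0, so P lies on C.
Step 2: partial derivatives
  f_x(x, y) = -2*x + 2*y + 1, f_y(x, y) = 2*x - 4*y + 1.
  f_x(P) = -3, f_y(P) = 5 (gradient nonzero, so P is smooth).
Step 3: tangent line at P: -3·(x − 2) + 5·(y − 0) = 0.
Expanding: -3*x + 5*y + 6 = 0.


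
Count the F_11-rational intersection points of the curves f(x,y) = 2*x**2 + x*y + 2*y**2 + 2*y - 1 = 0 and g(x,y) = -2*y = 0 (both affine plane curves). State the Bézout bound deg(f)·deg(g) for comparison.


Common zeros: ∅; count = 0; Bézout bound = 2.

deg(f) = 2, deg(g) = 1, so Bézout bound = 2.
Scan x ∈ F_11. For each x, list the y ∈ F_11 with f(x, y) ≡ 0 and those with g(x, y) ≡ 0 (mod 11); the common zeros in that column are the intersection.
  x = 0: f ≡ 0 at y ∈ {2, 8}; g ≡ 0 at y ∈ {0}; common: ∅.
  x = 1: f ≡ 0 at y ∈ {5, 10}; g ≡ 0 at y ∈ {0}; common: ∅.
  x = 2: f ≡ 0 at y ∈ {4, 5}; g ≡ 0 at y ∈ {0}; common: ∅.
  x = 3: f ≡ 0 at y ∈ ∅; g ≡ 0 at y ∈ {0}; common: ∅.
  x = 4: f ≡ 0 at y ∈ ∅; g ≡ 0 at y ∈ {0}; common: ∅.
  x = 5: f ≡ 0 at y ∈ {3, 10}; g ≡ 0 at y ∈ {0}; common: ∅.
  x = 6: f ≡ 0 at y ∈ ∅; g ≡ 0 at y ∈ {0}; common: ∅.
  x = 7: f ≡ 0 at y ∈ {4, 8}; g ≡ 0 at y ∈ {0}; common: ∅.
  x = 8: f ≡ 0 at y ∈ ∅; g ≡ 0 at y ∈ {0}; common: ∅.
  x = 9: f ≡ 0 at y ∈ ∅; g ≡ 0 at y ∈ {0}; common: ∅.
  x = 10: f ≡ 0 at y ∈ {2, 3}; g ≡ 0 at y ∈ {0}; common: ∅.
Collecting: common zeros = ∅, so the count is 0.
Comparison with the Bézout bound: 0 ≤ 2 = deg(f)·deg(g), as expected for curves with no common component (the affine F_11-count falls short of the bound because intersections may lie at infinity, over extension fields, or carry multiplicity).


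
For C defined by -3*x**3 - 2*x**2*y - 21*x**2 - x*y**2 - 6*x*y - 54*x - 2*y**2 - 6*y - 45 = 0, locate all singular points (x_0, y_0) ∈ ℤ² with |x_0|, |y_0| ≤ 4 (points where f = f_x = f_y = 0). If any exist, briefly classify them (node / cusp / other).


Singular points: {(-3, 3)}; classification: cusp.

Compute partial derivatives:
  f_x = -9*x**2 - 4*x*y - 42*x - y**2 - 6*y - 54.
  f_y = -2*x**2 - 2*x*y - 6*x - 4*y - 6.
Scan x_0 ∈ {−4, ..., 4}. For each x_0, f_y(x_0, y) is a polynomial in y; find its integer roots y ∈ {−4, ..., 4}, then test f_x and f at those candidates.
  x = -4: f_y(-4, y) = 4*y - 14; no integer root y with |y| ≤ 4.
  x = -3: f_y(-3, y) = 2*y - 6; vanishes at y ∈ {3}. (-3, 3): f_x = 0, f = 0 — SINGULAR.
  x = -2: f_y(-2, y) = -2; no integer root y with |y| ≤ 4.
  x = -1: f_y(-1, y) = -2*y - 2; vanishes at y ∈ {-1}. (-1, -1): f_x = -20 ≠ 0.
  x = 0: f_y(0, y) = -4*y - 6; no integer root y with |y| ≤ 4.
  x = 1: f_y(1, y) = -6*y - 14; no integer root y with |y| ≤ 4.
  x = 2: f_y(2, y) = -8*y - 26; no integer root y with |y| ≤ 4.
  x = 3: f_y(3, y) = -10*y - 42; no integer root y with |y| ≤ 4.
  x = 4: f_y(4, y) = -12*y - 62; no integer root y with |y| ≤ 4.
Only singular point on the grid: (-3, 3).
Classify: substitute x = -3 + u, y = 3 + v and expand: f = -3*u**3 - 2*u**2*v - u*v**2 + v**2.
No constant or linear terms (consistent with a singular point). Quadratic part: v**2. Cubic part: -3*u**3 - 2*u**2*v - u*v**2.
The quadratic part v**2 is a perfect square, so there is a single (double) tangent line v = 0, i.e. y = 3. Restricting the cubic part to that line (v = 0) leaves -3*u**3 ≠ 0, so f is not divisible by v and the branch is v² ≈ 3*u**3 to lowest order — this is a cusp.
Classification: cusp.


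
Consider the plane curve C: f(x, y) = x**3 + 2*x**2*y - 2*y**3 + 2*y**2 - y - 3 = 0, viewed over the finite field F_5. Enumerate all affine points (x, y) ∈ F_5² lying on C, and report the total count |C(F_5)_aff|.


Affine F_5-points: {(1, 3), (2, 0), (2, 3), (3, 2), (4, 2)}; count = 5.

For each of the 25 pairs (x, y) ∈ F_5², evaluate f(x, y) mod 5. Record the zeros.
  x = 0: [0↦2, 1↦1, 2↦2, 3↦3, 4↦2]  zeros at y ∈ ∅
  x = 1: [0↦3, 1↦4, 2↦2, 3↦0, 4↦1]  zeros at y ∈ {3}
  x = 2: [0↦0, 1↦2, 2↦1, 3↦0, 4↦2]  zeros at y ∈ {0, 3}
  x = 3: [0↦4, 1↦1, 2↦0, 3↦4, 4↦1]  zeros at y ∈ {2}
  x = 4: [0↦1, 1↦2, 2↦0, 3↦3, 4↦4]  zeros at y ∈ {2}
Collecting zeros: affine points = {(1, 3), (2, 0), (2, 3), (3, 2), (4, 2)}.
Total count |C(F_5)_aff| = 5.


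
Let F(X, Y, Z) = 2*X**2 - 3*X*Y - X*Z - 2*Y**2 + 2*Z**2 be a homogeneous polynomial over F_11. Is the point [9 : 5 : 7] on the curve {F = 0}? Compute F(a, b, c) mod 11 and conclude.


F(9,5,7) ≡ 1 (mod 11); P is NOT on the curve.

Evaluate F(9, 5, 7) term-by-term (mod 11).
  2*X**2 ↦ 2·81·1·1 = 162
  -3*X*Y ↦ -3·9·5·1 = -135
  -X*Z ↦ -1·9·1·7 = -63
  -2*Y**2 ↦ -2·1·25·1 = -50
  2*Z**2 ↦ 2·1·1·49 = 98
Sum: F(9, 5, 7) = (162) + (-135) + (-63) + (-50) + (98) = 12.
Reducing mod 11: 12 ≡ 1 (mod 11).
Since F(a, b, c) ≡ 1 ≠ 0 (mod 11), P does NOT lie on the curve.


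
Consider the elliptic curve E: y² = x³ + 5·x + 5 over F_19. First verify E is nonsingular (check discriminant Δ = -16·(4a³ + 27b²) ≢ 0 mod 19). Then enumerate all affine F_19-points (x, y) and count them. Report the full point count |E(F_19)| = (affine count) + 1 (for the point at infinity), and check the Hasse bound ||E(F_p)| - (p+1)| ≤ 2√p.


Affine points = {(0, 9), (0, 10), (1, 7), (1, 12), (2, 2), (2, 17), (3, 3), (3, 16), (6, 2), (6, 17), (8, 5), (8, 14), (9, 0), (11, 2), (11, 17), (12, 8), (12, 11), (13, 5), (13, 14), (14, 8), (14, 11), (15, 4), (15, 15), (16, 1), (16, 18), (17, 5), (17, 14)}; affine count = 27; |E(F_19)| = 28.

Discriminant check: Δ ∝ 4a³ + 27b² = 4·5³ + 27·5² = 4·125 + 27·25 ≡ 16 (mod 19). Nonzero ⇒ E is nonsingular.
For each x ∈ F_19, compute rhs = x³ + 5·x + 5 mod 19, then count y ∈ F_19 with y² ≡ rhs.
  x = 0: rhs = 5, matching y values: 9, 10 (2 points).
  x = 1: rhs = 11, matching y values: 7, 12 (2 points).
  x = 2: rhs = 4, matching y values: 2, 17 (2 points).
  x = 3: rhs = 9, matching y values: 3, 16 (2 points).
  x = 4: rhs = 13, matching y values: none (0 points).
  x = 5: rhs = 3, matching y values: none (0 points).
  x = 6: rhs = 4, matching y values: 2, 17 (2 points).
  x = 7: rhs = 3, matching y values: none (0 points).
  x = 8: rhs = 6, matching y values: 5, 14 (2 points).
  x = 9: rhs = 0, matching y values: 0 (1 points).
  x = 10: rhs = 10, matching y values: none (0 points).
  x = 11: rhs = 4, matching y values: 2, 17 (2 points).
  x = 12: rhs = 7, matching y values: 8, 11 (2 points).
  x = 13: rhs = 6, matching y values: 5, 14 (2 points).
  x = 14: rhs = 7, matching y values: 8, 11 (2 points).
  x = 15: rhs = 16, matching y values: 4, 15 (2 points).
  x = 16: rhs = 1, matching y values: 1, 18 (2 points).
  x = 17: rhs = 6, matching y values: 5, 14 (2 points).
  x = 18: rhs = 18, matching y values: none (0 points).
Total affine count: 27.
Full point count |E(F_19)| = 27 + 1 = 28.
Hasse bound: |28 − (19+1)| = |8| = 8 ≤ 2√19 ≈ 8.7178 ✓.


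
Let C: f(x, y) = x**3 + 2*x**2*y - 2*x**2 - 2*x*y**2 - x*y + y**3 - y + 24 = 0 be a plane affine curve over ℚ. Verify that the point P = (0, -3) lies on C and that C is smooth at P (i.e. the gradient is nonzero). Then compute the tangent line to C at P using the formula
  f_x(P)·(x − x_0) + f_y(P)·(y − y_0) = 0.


Tangent line at P: -15*x + 26*y + 78 = 0.

Step 1: f(0, -3) = 0, so P lies on C.
Step 2: partial derivatives
  f_x(x, y) = 3*x**2 + 4*x*y - 4*x - 2*y**2 - y, f_y(x, y) = 2*x**2 - 4*x*y - x + 3*y**2 - 1.
  f_x(P) = -15, f_y(P) = 26 (gradient nonzero, so P is smooth).
Step 3: tangent line at P: -15·(x − 0) + 26·(y − -3) = 0.
Expanding: -15*x + 26*y + 78 = 0.


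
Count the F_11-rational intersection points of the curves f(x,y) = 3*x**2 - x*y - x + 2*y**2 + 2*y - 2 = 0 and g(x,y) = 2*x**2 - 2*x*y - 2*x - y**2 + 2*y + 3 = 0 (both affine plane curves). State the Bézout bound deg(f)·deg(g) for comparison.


Common zeros: {(0, 3), (1, 5)}; count = 2; Bézout bound = 4.

deg(f) = 2, deg(g) = 2, so Bézout bound = 4.
Scan x ∈ F_11. For each x, list the y ∈ F_11 with f(x, y) ≡ 0 and those with g(x, y) ≡ 0 (mod 11); the common zeros in that column are the intersection.
  x = 0: f ≡ 0 at y ∈ {3, 7}; g ≡ 0 at y ∈ {3, 10}; common: {3}.
  x = 1: f ≡ 0 at y ∈ {0, 5}; g ≡ 0 at y ∈ {5, 6}; common: {5}.
  x = 2: f ≡ 0 at y ∈ ∅; g ≡ 0 at y ∈ ∅; common: ∅.
  x = 3: f ≡ 0 at y ∈ {0, 6}; g ≡ 0 at y ∈ ∅; common: ∅.
  x = 4: f ≡ 0 at y ∈ {4, 8}; g ≡ 0 at y ∈ {2, 3}; common: ∅.
  x = 5: f ≡ 0 at y ∈ {3, 4}; g ≡ 0 at y ∈ {5, 9}; common: ∅.
  x = 6: f ≡ 0 at y ∈ ∅; g ≡ 0 at y ∈ {6}; common: ∅.
  x = 7: f ≡ 0 at y ∈ ∅; g ≡ 0 at y ∈ ∅; common: ∅.
  x = 8: f ≡ 0 at y ∈ ∅; g ≡ 0 at y ∈ ∅; common: ∅.
  x = 9: f ≡ 0 at y ∈ ∅; g ≡ 0 at y ∈ ∅; common: ∅.
  x = 10: f ≡ 0 at y ∈ {7, 8}; g ≡ 0 at y ∈ {2}; common: ∅.
Collecting: common zeros = {(0, 3), (1, 5)}, so the count is 2.
Comparison with the Bézout bound: 2 ≤ 4 = deg(f)·deg(g), as expected for curves with no common component (the affine F_11-count falls short of the bound because intersections may lie at infinity, over extension fields, or carry multiplicity).


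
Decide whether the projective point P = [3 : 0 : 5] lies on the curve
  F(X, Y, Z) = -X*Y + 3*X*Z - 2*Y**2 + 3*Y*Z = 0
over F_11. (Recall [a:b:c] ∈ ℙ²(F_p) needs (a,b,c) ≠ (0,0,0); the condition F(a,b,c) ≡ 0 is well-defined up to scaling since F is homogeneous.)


F(3,0,5) ≡ 1 (mod 11); P is NOT on the curve.

Evaluate F(3, 0, 5) term-by-term (mod 11).
  -X*Y ↦ -1·3·0·1 = 0
  3*X*Z ↦ 3·3·1·5 = 45
  -2*Y**2 ↦ -2·1·0·1 = 0
  3*Y*Z ↦ 3·1·0·5 = 0
Sum: F(3, 0, 5) = (0) + (45) + (0) + (0) = 45.
Reducing mod 11: 45 ≡ 1 (mod 11).
Since F(a, b, c) ≡ 1 ≠ 0 (mod 11), P does NOT lie on the curve.


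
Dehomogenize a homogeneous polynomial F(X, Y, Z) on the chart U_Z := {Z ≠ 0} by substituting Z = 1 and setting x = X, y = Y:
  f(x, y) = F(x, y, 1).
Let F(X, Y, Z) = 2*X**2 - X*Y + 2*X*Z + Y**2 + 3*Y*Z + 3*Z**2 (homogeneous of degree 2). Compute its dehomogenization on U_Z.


f(x, y) = 2*x**2 - x*y + 2*x + y**2 + 3*y + 3

On U_Z we set Z = 1. Each monomial c·X^i·Y^j·Z^k in F becomes c·x^i·y^j·1^k = c·x^i·y^j.
Substituting Z = 1: F(X, Y, 1) = 2*x**2 - x*y + 2*x + y**2 + 3*y + 3.
Note: deg(f) ≤ deg(F) = 2; strict inequality happens when F is divisible by Z (lost terms).
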